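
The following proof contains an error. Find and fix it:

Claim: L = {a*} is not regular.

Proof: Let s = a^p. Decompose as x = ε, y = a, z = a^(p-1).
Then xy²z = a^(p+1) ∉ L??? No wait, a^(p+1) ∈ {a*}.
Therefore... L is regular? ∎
Error: The proof attempts to show a*  is not regular, but a* IS regular!

Correction: a* is a regular language (recognized by a simple DFA with one accepting state and self-loop on 'a'). The pumping lemma can only prove non-regularity, not regularity. For regular languages, pumping always works.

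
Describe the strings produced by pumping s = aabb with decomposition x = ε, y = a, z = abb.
{xy^i z : i ≥ 0} = {a^(i+1) b^2 : i ≥ 0} = {abb, aabb, aaabb, ...}

With x = ε, y = a, z = abb: Starting with aabb and pumping the first 'a' (z = abb keeps the second 'a'), we get strings with i+1 a's followed by 2 b's for i = 0, 1, 2, ...; note bb is not produced because z always contributes one a.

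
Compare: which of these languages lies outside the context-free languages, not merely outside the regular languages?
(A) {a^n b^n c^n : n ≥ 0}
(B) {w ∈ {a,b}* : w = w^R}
(A) {a^n b^n c^n : n ≥ 0}

(A) {a^n b^n c^n : n ≥ 0} requires the CFL pumping lemma.

- {w ∈ {a,b}* : w = w^R} is context-free (but not regular)
  • Can be shown non-regular with the regular pumping lemma
  • After pumping, the string is no longer symmetric

- {a^n b^n c^n : n ≥ 0} is NOT context-free
  • Requires the CFL pumping lemma to prove
  • Cannot maintain three equal counts simultaneously

The CFL pumping lemma is "stronger" in that it can prove non-membership
in the larger class of context-free languages.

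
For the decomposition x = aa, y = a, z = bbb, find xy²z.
aaaabbb

Given x = 'aa', y = 'a', z = 'bbb' and i = 2:

xy^2z = x + y·y·...·y (2 times) + z
       = 'aa' + 'a'^2 + 'bbb'
       = 'aa' + 'aa' + 'bbb'
       = 'aaaabbb'

The pumped string is 'aaaabbb' with length 7.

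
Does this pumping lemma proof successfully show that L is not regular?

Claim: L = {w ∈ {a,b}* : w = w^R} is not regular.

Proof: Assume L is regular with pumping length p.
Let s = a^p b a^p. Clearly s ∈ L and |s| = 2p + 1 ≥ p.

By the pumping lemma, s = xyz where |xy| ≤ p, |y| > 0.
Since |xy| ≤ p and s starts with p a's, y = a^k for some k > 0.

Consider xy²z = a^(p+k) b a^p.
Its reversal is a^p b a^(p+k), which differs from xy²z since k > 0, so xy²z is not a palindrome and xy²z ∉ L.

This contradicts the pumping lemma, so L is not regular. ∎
The proof is correct.

This proof is valid because:
1. s = a^p b a^p is in L and is chosen in terms of p, so |s| ≥ p holds for every p
2. The decomposition analysis is correct: |xy| ≤ p forces y to lie inside the leading a's
3. The contradiction is valid: a^(p+k) b a^p has more a's before the b than after it, so it is not a palindrome
4. The conclusion follows logically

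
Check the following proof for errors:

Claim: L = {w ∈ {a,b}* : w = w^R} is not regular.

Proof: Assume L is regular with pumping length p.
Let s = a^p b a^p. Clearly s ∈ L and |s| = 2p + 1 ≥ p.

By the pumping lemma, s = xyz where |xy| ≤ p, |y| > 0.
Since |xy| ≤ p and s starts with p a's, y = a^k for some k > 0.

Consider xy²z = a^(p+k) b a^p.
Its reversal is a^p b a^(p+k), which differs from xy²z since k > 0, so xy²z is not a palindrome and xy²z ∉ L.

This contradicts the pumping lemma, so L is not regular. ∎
The proof is correct.

This proof is valid because:
1. s = a^p b a^p is in L and is chosen in terms of p, so |s| ≥ p holds for every p
2. The decomposition analysis is correct: |xy| ≤ p forces y to lie inside the leading a's
3. The contradiction is valid: a^(p+k) b a^p has more a's before the b than after it, so it is not a palindrome
4. The conclusion follows logically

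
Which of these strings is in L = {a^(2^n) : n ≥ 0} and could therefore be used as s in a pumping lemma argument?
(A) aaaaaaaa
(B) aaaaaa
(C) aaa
(A) aaaaaaaa

The pumping lemma is applied to a string s that lies in L, so first check membership of each option:
- (A) aaaaaaaa has length 8 = 2^3, so it is in L ✓
- (B) aaaaaa has length 6, strictly between 2^2 = 4 and 2^3 = 8, so it is not in L ✗
- (C) aaa has length 3, strictly between 2^1 = 2 and 2^2 = 4, so it is not in L ✗

Only (A) aaaaaaaa is in L, so it is the only candidate that could play the role of s.
(In a complete proof one picks s in terms of the pumping length p so that |s| ≥ p is guaranteed; a fixed string like aaaaaaaa illustrates the shape of such an s.)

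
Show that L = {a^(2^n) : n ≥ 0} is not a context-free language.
Assume for contradiction that L is context-free, and let p ≥ 1 be the pumping length given by the pumping lemma for CFLs.
Choose s = a^(2^p). Then s ∈ L and |s| = 2^p ≥ p.
By the CFL pumping lemma, s = uvxyz for some u, v, x, y, z with |vxy| ≤ p, |vy| ≥ 1, and uv^i xy^i z ∈ L for every i ≥ 0.
All symbols are a's, so only lengths matter: let k = |vy|, with 1 ≤ k ≤ |vxy| ≤ p < 2^p.

Take i = 2: |uv²xy²z| = 2^p + k, and 2^p < 2^p + k < 2^p + 2^p = 2^(p+1).
So the length lies strictly between consecutive powers of two and is not a power of 2; uv²xy²z ∉ L.

This contradicts the CFL pumping lemma, which requires uv^i xy^i z ∈ L for all i ≥ 0.
Hence L = {a^(2^n) : n ≥ 0} is not context-free. ∎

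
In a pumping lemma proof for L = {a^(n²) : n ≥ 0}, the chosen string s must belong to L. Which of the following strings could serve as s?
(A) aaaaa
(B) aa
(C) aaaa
(C) aaaa

The pumping lemma is applied to a string s that lies in L, so first check membership of each option:
- (A) aaaaa has length 5, strictly between 2² = 4 and 3² = 9, so it is not in L ✗
- (B) aa has length 2, strictly between 1² = 1 and 2² = 4, so it is not in L ✗
- (C) aaaa has length 4 = 2², a perfect square, so it is in L ✓

Only (C) aaaa is in L, so it is the only candidate that could play the role of s.
(In a complete proof one picks s in terms of the pumping length p so that |s| ≥ p is guaranteed; a fixed string like aaaa illustrates the shape of such an s.)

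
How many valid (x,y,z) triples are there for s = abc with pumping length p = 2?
3

For s = 'abc' with pumping length p = 2:

Constraints: |xy| ≤ 2, |y| > 0

Valid decompositions (|xy| ≤ p, |y| ≥ 1):
  • x='', y='a', z='bc'
  • x='a', y='b', z='c'
  • x='', y='ab', z='c'

Total count: 3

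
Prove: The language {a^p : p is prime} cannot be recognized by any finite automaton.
Assume for contradiction that L is regular, and let p ≥ 1 be the pumping length given by the pumping lemma.
Choose a prime q with q ≥ p (one exists because there are infinitely many primes) and let s = a^q. Then s ∈ L and |s| = q ≥ p.
By the pumping lemma, s = xyz for some x, y, z with |xy| ≤ p, |y| ≥ 1, and xy^i z ∈ L for every i ≥ 0.
Here y = a^k for some k with 1 ≤ k ≤ p, and xy^i z = a^(q + (i − 1)k) for every i ≥ 0.

Take i = q + 1: |xy^(q+1) z| = q + qk = q(k + 1).
Both factors satisfy q ≥ 2 and k + 1 ≥ 2, so q(k + 1) is composite, and xy^(q+1) z ∉ L.

This contradicts the pumping lemma, which requires xy^i z ∈ L for all i ≥ 0.
Hence L = {a^p : p is prime} is not regular. ∎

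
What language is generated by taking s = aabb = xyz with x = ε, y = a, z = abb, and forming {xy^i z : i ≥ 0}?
{xy^i z : i ≥ 0} = {a^(i+1) b^2 : i ≥ 0} = {abb, aabb, aaabb, ...}

With x = ε, y = a, z = abb: Starting with aabb and pumping the first 'a' (z = abb keeps the second 'a'), we get strings with i+1 a's followed by 2 b's for i = 0, 1, 2, ...; note bb is not produced because z always contributes one a.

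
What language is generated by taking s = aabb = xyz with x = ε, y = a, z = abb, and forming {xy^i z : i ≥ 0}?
{xy^i z : i ≥ 0} = {a^(i+1) b^2 : i ≥ 0} = {abb, aabb, aaabb, ...}

With x = ε, y = a, z = abb: Starting with aabb and pumping the first 'a' (z = abb keeps the second 'a'), we get strings with i+1 a's followed by 2 b's for i = 0, 1, 2, ...; note bb is not produced because z always contributes one a.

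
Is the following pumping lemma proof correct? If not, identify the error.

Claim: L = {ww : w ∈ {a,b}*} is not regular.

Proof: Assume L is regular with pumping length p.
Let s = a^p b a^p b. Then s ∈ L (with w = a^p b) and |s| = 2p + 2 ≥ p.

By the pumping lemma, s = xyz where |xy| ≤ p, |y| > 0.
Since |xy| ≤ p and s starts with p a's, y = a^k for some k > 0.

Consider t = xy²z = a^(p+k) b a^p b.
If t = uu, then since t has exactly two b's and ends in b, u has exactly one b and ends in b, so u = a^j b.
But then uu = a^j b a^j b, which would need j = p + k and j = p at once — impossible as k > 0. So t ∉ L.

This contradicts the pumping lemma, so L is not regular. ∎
The proof is correct.

This proof is valid because:
1. s = a^p b a^p b is in L and is chosen in terms of p, so |s| ≥ p holds for every p
2. The decomposition analysis is correct: |xy| ≤ p forces y to lie inside the leading a's
3. The contradiction is valid: the argument shows a^(p+k) b a^p b cannot be split into two equal halves
4. The conclusion follows logically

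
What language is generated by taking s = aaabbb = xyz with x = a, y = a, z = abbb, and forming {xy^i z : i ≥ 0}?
{xy^i z : i ≥ 0} = {a^(2+i) b^3 : i ≥ 0} = {aabbb, aaabbb, aaaabbb, ...}

With x = a, y = a, z = abbb: Starting with aaabbb and pumping the second 'a', we get strings with 2+i a's followed by 3 b's for i = 0, 1, 2, ...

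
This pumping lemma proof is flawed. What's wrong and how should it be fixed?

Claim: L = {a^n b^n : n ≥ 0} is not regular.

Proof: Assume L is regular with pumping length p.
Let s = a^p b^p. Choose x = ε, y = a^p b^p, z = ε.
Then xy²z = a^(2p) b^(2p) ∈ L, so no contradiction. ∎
Error: The decomposition violates |xy| ≤ p. With y = a^p b^p, |xy| = |y| = 2p > p. (The proof also miscomputes xy²z, which would be a^p b^p a^p b^p rather than a^(2p) b^(2p), and it wrongly treats one harmless decomposition as settling the matter — the prover does not get to choose the decomposition.)

Correction: The pumping lemma requires |xy| ≤ p, and the argument must handle every decomposition satisfying |xy| ≤ p, |y| ≥ 1. Since s starts with p a's, any such y consists only of a's, say y = a^k with k ≥ 1. Then xy²z = a^(p+k) b^p has unequal numbers of a's and b's, so xy²z ∉ L — the required contradiction.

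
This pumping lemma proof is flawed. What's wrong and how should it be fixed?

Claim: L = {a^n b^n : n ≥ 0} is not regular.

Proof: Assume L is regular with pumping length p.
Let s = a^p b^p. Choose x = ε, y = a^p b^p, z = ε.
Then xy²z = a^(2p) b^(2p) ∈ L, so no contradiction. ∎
Error: The decomposition violates |xy| ≤ p. With y = a^p b^p, |xy| = |y| = 2p > p. (The proof also miscomputes xy²z, which would be a^p b^p a^p b^p rather than a^(2p) b^(2p), and it wrongly treats one harmless decomposition as settling the matter — the prover does not get to choose the decomposition.)

Correction: The pumping lemma requires |xy| ≤ p, and the argument must handle every decomposition satisfying |xy| ≤ p, |y| ≥ 1. Since s starts with p a's, any such y consists only of a's, say y = a^k with k ≥ 1. Then xy²z = a^(p+k) b^p has unequal numbers of a's and b's, so xy²z ∉ L — the required contradiction.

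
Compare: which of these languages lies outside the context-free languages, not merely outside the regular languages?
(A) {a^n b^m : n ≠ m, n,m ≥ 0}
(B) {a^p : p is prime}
(B) {a^p : p is prime}

(B) {a^p : p is prime} requires the CFL pumping lemma.

- {a^n b^m : n ≠ m, n,m ≥ 0} is context-free (but not regular)
  • Can be shown non-regular with the regular pumping lemma
  • After pumping a's, we can make n = m

- {a^p : p is prime} is NOT context-free
  • Requires the CFL pumping lemma to prove
  • The CFL pumping lemma also fails because prime gaps are unbounded

The CFL pumping lemma is "stronger" in that it can prove non-membership
in the larger class of context-free languages.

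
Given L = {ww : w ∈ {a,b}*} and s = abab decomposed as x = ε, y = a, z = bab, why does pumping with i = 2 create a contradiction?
xy²z = aabab ∉ L

Pumping with i = 2 replaces y = a by y² = aa:
- Original: s = xyz = abab; abab splits into halves ab · ab, which are equal, so it is in L (w = ab)
- Pumped: xy²z = ε · aa · bab = aabab
- aabab has odd length 5, so it cannot be written as ww and is not in L

The pumping lemma would require xy²z ∈ L, so this decomposition yields a contradiction.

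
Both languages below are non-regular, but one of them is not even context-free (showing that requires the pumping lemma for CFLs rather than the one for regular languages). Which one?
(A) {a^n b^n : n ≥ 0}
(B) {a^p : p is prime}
(B) {a^p : p is prime}

(B) {a^p : p is prime} requires the CFL pumping lemma.

- {a^n b^n : n ≥ 0} is context-free (but not regular)
  • Can be shown non-regular with the regular pumping lemma
  • After pumping, the number of a's and b's become unequal

- {a^p : p is prime} is NOT context-free
  • Requires the CFL pumping lemma to prove
  • The CFL pumping lemma also fails because prime gaps are unbounded

The CFL pumping lemma is "stronger" in that it can prove non-membership
in the larger class of context-free languages.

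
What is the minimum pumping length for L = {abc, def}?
p = 4

For a finite language L, the pumping lemma holds vacuously if p > max|s| for s ∈ L.

The longest string in L = {abc, def} has length 3.
If p = 4, then no string s ∈ L has |s| ≥ p, so the condition is vacuously true.

The minimum pumping length is p = 4.

Why no smaller p works: for any p ≤ 3, the longest string s ∈ L has |s| = 3 ≥ p, so it would
have to be pumpable; but pumping up (i = 2, 3, ...) produces ever longer strings, which cannot all lie in the
finite language L. So the pumping property fails for every p ≤ 3.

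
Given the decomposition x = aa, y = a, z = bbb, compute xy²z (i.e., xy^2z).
aaaabbb

Given x = 'aa', y = 'a', z = 'bbb' and i = 2:

xy^2z = x + y·y·...·y (2 times) + z
       = 'aa' + 'a'^2 + 'bbb'
       = 'aa' + 'aa' + 'bbb'
       = 'aaaabbb'

The pumped string is 'aaaabbb' with length 7.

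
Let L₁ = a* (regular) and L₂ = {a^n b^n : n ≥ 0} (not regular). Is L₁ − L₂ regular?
Yes — L₁ − L₂ is regular.

The only string of a* that lies in {a^n b^n} is ε, so L₁ − L₂ = a* − {ε} = a⁺ = aa*, which is regular.

Note that the bare facts "L₁ regular, L₂ non-regular" do not settle the question by themselves: the closure of regular languages under ∪, ∩, complement and difference applies only when BOTH operands are regular. With a non-regular operand the result can come out regular or non-regular depending on the specific languages, so one has to work out L₁ − L₂ for this particular pair, as above.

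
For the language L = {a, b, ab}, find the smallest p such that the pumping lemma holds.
p = 3

For a finite language L, the pumping lemma holds vacuously if p > max|s| for s ∈ L.

The longest string in L = {a, b, ab} has length 2.
If p = 3, then no string s ∈ L has |s| ≥ p, so the condition is vacuously true.

The minimum pumping length is p = 3.

Why no smaller p works: for any p ≤ 2, the longest string s ∈ L has |s| = 2 ≥ p, so it would
have to be pumpable; but pumping up (i = 2, 3, ...) produces ever longer strings, which cannot all lie in the
finite language L. So the pumping property fails for every p ≤ 2.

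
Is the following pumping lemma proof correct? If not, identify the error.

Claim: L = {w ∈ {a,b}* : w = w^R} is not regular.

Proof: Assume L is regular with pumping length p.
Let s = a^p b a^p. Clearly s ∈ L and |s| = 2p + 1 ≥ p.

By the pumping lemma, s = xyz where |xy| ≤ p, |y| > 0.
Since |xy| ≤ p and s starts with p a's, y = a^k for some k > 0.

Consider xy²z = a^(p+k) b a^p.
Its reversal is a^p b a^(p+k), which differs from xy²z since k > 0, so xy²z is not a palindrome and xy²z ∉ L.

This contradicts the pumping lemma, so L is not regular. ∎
The proof is correct.

This proof is valid because:
1. s = a^p b a^p is in L and is chosen in terms of p, so |s| ≥ p holds for every p
2. The decomposition analysis is correct: |xy| ≤ p forces y to lie inside the leading a's
3. The contradiction is valid: a^(p+k) b a^p has more a's before the b than after it, so it is not a palindrome
4. The conclusion follows logically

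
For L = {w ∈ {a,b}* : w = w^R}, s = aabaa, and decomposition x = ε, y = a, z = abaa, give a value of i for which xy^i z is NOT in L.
i = 2

xy²z = ε · aa · abaa = aaabaa; aaabaa reversed is aabaaa ≠ aaabaa, so it is not a palindrome and is not in L.
(Other choices also work, e.g. i = 0, 3; only i = 1 is guaranteed to stay in L since xy¹z = s.)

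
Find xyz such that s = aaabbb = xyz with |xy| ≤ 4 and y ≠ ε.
x = 'a', y = 'aab', z = 'bb'

For s = aaabbb and p = 4, one valid decomposition is:
- x = 'a' (length 1)
- y = 'aab' (length 3)
- z = 'bb' (length 2)

Verification:
- xyz = 'a' + 'aab' + 'bb' = aaabbb ✓
- |xy| = 4 ≤ 4 ✓
- |y| = 3 > 0 ✓

All pumping lemma constraints are satisfied.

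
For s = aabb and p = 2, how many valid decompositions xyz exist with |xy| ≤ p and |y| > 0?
3

For s = 'aabb' with pumping length p = 2:

Constraints: |xy| ≤ 2, |y| > 0

Valid decompositions (|xy| ≤ p, |y| ≥ 1):
  • x='', y='a', z='abb'
  • x='a', y='a', z='bb'
  • x='', y='aa', z='bb'

Total count: 3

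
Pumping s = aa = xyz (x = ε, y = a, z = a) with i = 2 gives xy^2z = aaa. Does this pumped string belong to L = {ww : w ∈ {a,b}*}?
No

xy²z = ε · aa · a = aaa.
aaa has odd length 3, so it cannot be written as ww and is not in L.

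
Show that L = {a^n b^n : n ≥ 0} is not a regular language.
Assume for contradiction that L is regular, and let p ≥ 1 be the pumping length given by the pumping lemma.
Choose s = a^p b^p. Then s ∈ L and |s| = 2p ≥ p.
By the pumping lemma, s = xyz for some x, y, z with |xy| ≤ p, |y| ≥ 1, and xy^i z ∈ L for every i ≥ 0.
Since |xy| ≤ p and the first p symbols of s are all a's, we must have y = a^k for some k with 1 ≤ k ≤ p.

Take i = 2: xy²z = a^(p + k) b^p.
This string has p + k a's but p b's, and p + k > p because k ≥ 1. So xy²z ∉ L.

This contradicts the pumping lemma, which requires xy^i z ∈ L for all i ≥ 0.
Hence L = {a^n b^n : n ≥ 0} is not regular. ∎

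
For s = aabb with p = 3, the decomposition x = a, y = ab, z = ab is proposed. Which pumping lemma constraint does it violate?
Violated: xyz = s

The decomposition x = a, y = ab, z = ab for s = aabb with p = 3
violates the constraint: xyz = s

xyz = 'a' + 'ab' + 'ab' = 'aabab' ≠ 'aabb' = s. The decomposition doesn't reconstruct s.

Pumping lemma constraints:
1. xyz = s (decomposition is valid)
2. |xy| ≤ p
3. |y| > 0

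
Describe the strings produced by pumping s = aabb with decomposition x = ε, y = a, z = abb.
{xy^i z : i ≥ 0} = {a^(i+1) b^2 : i ≥ 0} = {abb, aabb, aaabb, ...}

With x = ε, y = a, z = abb: Starting with aabb and pumping the first 'a' (z = abb keeps the second 'a'), we get strings with i+1 a's followed by 2 b's for i = 0, 1, 2, ...; note bb is not produced because z always contributes one a.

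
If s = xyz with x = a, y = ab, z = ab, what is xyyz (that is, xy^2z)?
aababab

Given x = 'a', y = 'ab', z = 'ab' and i = 2:

xy^2z = x + y·y·...·y (2 times) + z
       = 'a' + 'ab'^2 + 'ab'
       = 'a' + 'abab' + 'ab'
       = 'aababab'

The pumped string is 'aababab' with length 7.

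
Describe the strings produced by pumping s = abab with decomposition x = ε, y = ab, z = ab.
{xy^i z : i ≥ 0} = {(ab)^(i+1) : i ≥ 0} = {ab, abab, ababab, ...}

With x = ε, y = ab, z = ab: Pumping 'ab' gives strings of alternating a's and b's.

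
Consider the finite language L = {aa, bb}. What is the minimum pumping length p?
p = 3

For a finite language L, the pumping lemma holds vacuously if p > max|s| for s ∈ L.

The longest string in L = {aa, bb} has length 2.
If p = 3, then no string s ∈ L has |s| ≥ p, so the condition is vacuously true.

The minimum pumping length is p = 3.

Why no smaller p works: for any p ≤ 2, the longest string s ∈ L has |s| = 2 ≥ p, so it would
have to be pumpable; but pumping up (i = 2, 3, ...) produces ever longer strings, which cannot all lie in the
finite language L. So the pumping property fails for every p ≤ 2.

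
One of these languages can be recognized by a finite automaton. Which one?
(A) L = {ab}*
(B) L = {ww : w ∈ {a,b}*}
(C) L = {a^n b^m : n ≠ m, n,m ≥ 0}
(A) {ab}*

(A) L = {ab}* is regular.

This can be recognized by a finite automaton (DFA/NFA).
Regular expressions like {ab}* define regular languages.

The other choices are not regular:
- {ww : w ∈ {a,b}*}: After pumping, the two halves no longer match
- {a^n b^m : n ≠ m, n,m ≥ 0}: After pumping a's, we can make n = m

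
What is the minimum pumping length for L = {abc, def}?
p = 4

For a finite language L, the pumping lemma holds vacuously if p > max|s| for s ∈ L.

The longest string in L = {abc, def} has length 3.
If p = 4, then no string s ∈ L has |s| ≥ p, so the condition is vacuously true.

The minimum pumping length is p = 4.

Why no smaller p works: for any p ≤ 3, the longest string s ∈ L has |s| = 3 ≥ p, so it would
have to be pumpable; but pumping up (i = 2, 3, ...) produces ever longer strings, which cannot all lie in the
finite language L. So the pumping property fails for every p ≤ 3.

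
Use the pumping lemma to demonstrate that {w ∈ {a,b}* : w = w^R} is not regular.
Assume for contradiction that L is regular, and let p ≥ 1 be the pumping length given by the pumping lemma.
Choose s = a^p b a^p. Then s ∈ L (it reads the same in both directions) and |s| = 2p + 1 ≥ p.
By the pumping lemma, s = xyz for some x, y, z with |xy| ≤ p, |y| ≥ 1, and xy^i z ∈ L for every i ≥ 0.
Since |xy| ≤ p and the first p symbols of s are all a's, y = a^k for some k with 1 ≤ k ≤ p.

Take i = 2: xy²z = a^(p + k) b a^p.
Its reversal is a^p b a^(p + k). These differ because the block of a's before the unique b has length p + k in one and p in the other, and p + k ≠ p since k ≥ 1. So xy²z is not a palindrome, i.e. xy²z ∉ L.

This contradicts the pumping lemma, which requires xy^i z ∈ L for all i ≥ 0.
Hence L = {w ∈ {a,b}* : w = w^R} is not regular. ∎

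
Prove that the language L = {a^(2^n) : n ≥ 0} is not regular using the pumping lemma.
Assume for contradiction that L is regular, and let p ≥ 1 be the pumping length given by the pumping lemma.
Choose s = a^(2^p). Then s ∈ L and |s| = 2^p ≥ p.
By the pumping lemma, s = xyz for some x, y, z with |xy| ≤ p, |y| ≥ 1, and xy^i z ∈ L for every i ≥ 0.
Here y = a^k for some k with 1 ≤ k ≤ |xy| ≤ p, and p < 2^p.

Take i = 2: |xy²z| = 2^p + k.
Now 2^p < 2^p + k ≤ 2^p + p < 2^p + 2^p = 2^(p+1).
So |xy²z| lies strictly between the consecutive powers of two 2^p and 2^(p+1), hence is not a power of 2, and xy²z ∉ L.

This contradicts the pumping lemma, which requires xy^i z ∈ L for all i ≥ 0.
Hence L = {a^(2^n) : n ≥ 0} is not regular. ∎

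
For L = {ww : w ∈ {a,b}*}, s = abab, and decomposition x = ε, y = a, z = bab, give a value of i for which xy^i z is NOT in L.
i = 0

xy⁰z = ε · ε · bab = bab; bab has odd length 3, so it cannot be written as ww and is not in L.
(Other choices also work, e.g. i = 2, 3; only i = 1 is guaranteed to stay in L since xy¹z = s.)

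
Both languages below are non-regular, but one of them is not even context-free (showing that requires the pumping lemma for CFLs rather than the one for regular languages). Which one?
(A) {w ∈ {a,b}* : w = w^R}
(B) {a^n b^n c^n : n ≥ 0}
(B) {a^n b^n c^n : n ≥ 0}

(B) {a^n b^n c^n : n ≥ 0} requires the CFL pumping lemma.

- {w ∈ {a,b}* : w = w^R} is context-free (but not regular)
  • Can be shown non-regular with the regular pumping lemma
  • After pumping, the string is no longer symmetric

- {a^n b^n c^n : n ≥ 0} is NOT context-free
  • Requires the CFL pumping lemma to prove
  • Cannot maintain three equal counts simultaneously

The CFL pumping lemma is "stronger" in that it can prove non-membership
in the larger class of context-free languages.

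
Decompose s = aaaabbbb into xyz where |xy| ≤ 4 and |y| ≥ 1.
x = '', y = 'a', z = 'aaabbbb'

For s = aaaabbbb and p = 4, one valid decomposition is:
- x = '' (length 0)
- y = 'a' (length 1)
- z = 'aaabbbb' (length 7)

Verification:
- xyz = '' + 'a' + 'aaabbbb' = aaaabbbb ✓
- |xy| = 1 ≤ 4 ✓
- |y| = 1 > 0 ✓

All pumping lemma constraints are satisfied.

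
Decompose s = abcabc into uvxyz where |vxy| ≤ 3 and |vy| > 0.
u='ab', v='c', x='a', y='b', z='c'

For s = abcabc with pumping length p = 3:

One valid decomposition:
- u = 'ab'
- v = 'c'
- x = 'a'
- y = 'b'
- z = 'c'

Verification:
- uvxyz = 'ab' + 'c' + 'a' + 'b' + 'c' = abcabc ✓
- |vxy| = |'cab'| = 3 ≤ 3 ✓
- |vy| = |'cb'| = 2 > 0 ✓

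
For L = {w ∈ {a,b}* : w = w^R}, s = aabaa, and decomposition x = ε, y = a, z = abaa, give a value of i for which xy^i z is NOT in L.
i = 2

xy²z = ε · aa · abaa = aaabaa; aaabaa reversed is aabaaa ≠ aaabaa, so it is not a palindrome and is not in L.
(Other choices also work, e.g. i = 0, 3; only i = 1 is guaranteed to stay in L since xy¹z = s.)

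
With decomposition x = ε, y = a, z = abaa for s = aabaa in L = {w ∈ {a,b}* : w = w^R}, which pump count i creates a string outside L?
i = 2

xy²z = ε · aa · abaa = aaabaa; aaabaa reversed is aabaaa ≠ aaabaa, so it is not a palindrome and is not in L.
(Other choices also work, e.g. i = 0, 3; only i = 1 is guaranteed to stay in L since xy¹z = s.)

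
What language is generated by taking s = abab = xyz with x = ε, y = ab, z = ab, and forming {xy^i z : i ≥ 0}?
{xy^i z : i ≥ 0} = {(ab)^(i+1) : i ≥ 0} = {ab, abab, ababab, ...}

With x = ε, y = ab, z = ab: Pumping 'ab' gives strings of alternating a's and b's.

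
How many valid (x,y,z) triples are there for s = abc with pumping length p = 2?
3

For s = 'abc' with pumping length p = 2:

Constraints: |xy| ≤ 2, |y| > 0

Valid decompositions (|xy| ≤ p, |y| ≥ 1):
  • x='', y='a', z='bc'
  • x='a', y='b', z='c'
  • x='', y='ab', z='c'

Total count: 3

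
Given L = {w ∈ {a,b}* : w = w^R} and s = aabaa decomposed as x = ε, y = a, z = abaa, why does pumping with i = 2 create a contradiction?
xy²z = aaabaa ∉ L

Pumping with i = 2 replaces y = a by y² = aa:
- Original: s = xyz = aabaa; aabaa reversed is aabaa, the same string, so it is a palindrome and is in L
- Pumped: xy²z = ε · aa · abaa = aaabaa
- aaabaa reversed is aabaaa ≠ aaabaa, so it is not a palindrome and is not in L

The pumping lemma would require xy²z ∈ L, so this decomposition yields a contradiction.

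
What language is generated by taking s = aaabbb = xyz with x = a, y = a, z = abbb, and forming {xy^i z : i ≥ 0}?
{xy^i z : i ≥ 0} = {a^(2+i) b^3 : i ≥ 0} = {aabbb, aaabbb, aaaabbb, ...}

With x = a, y = a, z = abbb: Starting with aaabbb and pumping the second 'a', we get strings with 2+i a's followed by 3 b's for i = 0, 1, 2, ...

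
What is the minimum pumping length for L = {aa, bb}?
p = 3

For a finite language L, the pumping lemma holds vacuously if p > max|s| for s ∈ L.

The longest string in L = {aa, bb} has length 2.
If p = 3, then no string s ∈ L has |s| ≥ p, so the condition is vacuously true.

The minimum pumping length is p = 3.

Why no smaller p works: for any p ≤ 2, the longest string s ∈ L has |s| = 2 ≥ p, so it would
have to be pumpable; but pumping up (i = 2, 3, ...) produces ever longer strings, which cannot all lie in the
finite language L. So the pumping property fails for every p ≤ 2.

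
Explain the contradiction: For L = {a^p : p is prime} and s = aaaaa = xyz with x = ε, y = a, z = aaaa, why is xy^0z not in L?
xy⁰z = aaaa ∉ L

Pumping with i = 0 replaces y = a by y⁰ = ε:
- Original: s = xyz = aaaaa; aaaaa has length 5, which is prime, so it is in L
- Pumped: xy⁰z = ε · ε · aaaa = aaaa
- aaaa has length 4 = 2 × 2, which is not prime, so it is not in L

The pumping lemma would require xy⁰z ∈ L, so this decomposition yields a contradiction.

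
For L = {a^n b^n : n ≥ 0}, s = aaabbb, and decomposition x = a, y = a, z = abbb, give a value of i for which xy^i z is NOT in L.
i = 0

xy⁰z = a · ε · abbb = aabbb; aabbb has 2 a's and 3 b's; 2 ≠ 3, so it is not in L.
(Other choices also work, e.g. i = 2, 3; only i = 1 is guaranteed to stay in L since xy¹z = s.)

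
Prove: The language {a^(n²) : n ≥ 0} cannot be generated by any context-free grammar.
Assume for contradiction that L is context-free, and let p ≥ 1 be the pumping length given by the pumping lemma for CFLs.
Choose s = a^(p²). Then s ∈ L and |s| = p² ≥ p.
By the CFL pumping lemma, s = uvxyz for some u, v, x, y, z with |vxy| ≤ p, |vy| ≥ 1, and uv^i xy^i z ∈ L for every i ≥ 0.
All symbols are a's, so only lengths matter: let k = |vy|, with 1 ≤ k ≤ |vxy| ≤ p.

Take i = 2: |uv²xy²z| = p² + k, and p² < p² + k ≤ p² + p < (p + 1)².
So the length lies strictly between consecutive squares and is not a perfect square; uv²xy²z ∉ L.

This contradicts the CFL pumping lemma, which requires uv^i xy^i z ∈ L for all i ≥ 0.
Hence L = {a^(n²) : n ≥ 0} is not context-free. ∎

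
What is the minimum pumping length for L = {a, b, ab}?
p = 3

For a finite language L, the pumping lemma holds vacuously if p > max|s| for s ∈ L.

The longest string in L = {a, b, ab} has length 2.
If p = 3, then no string s ∈ L has |s| ≥ p, so the condition is vacuously true.

The minimum pumping length is p = 3.

Why no smaller p works: for any p ≤ 2, the longest string s ∈ L has |s| = 2 ≥ p, so it would
have to be pumpable; but pumping up (i = 2, 3, ...) produces ever longer strings, which cannot all lie in the
finite language L. So the pumping property fails for every p ≤ 2.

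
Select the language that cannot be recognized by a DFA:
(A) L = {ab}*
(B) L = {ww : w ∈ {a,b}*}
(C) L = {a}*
(B) {ww : w ∈ {a,b}*}

(B) L = {ww : w ∈ {a,b}*} is NOT regular.

The pumping lemma can be used to prove this:
After pumping, the two halves no longer match

The other languages are regular because they can be recognized by finite automata.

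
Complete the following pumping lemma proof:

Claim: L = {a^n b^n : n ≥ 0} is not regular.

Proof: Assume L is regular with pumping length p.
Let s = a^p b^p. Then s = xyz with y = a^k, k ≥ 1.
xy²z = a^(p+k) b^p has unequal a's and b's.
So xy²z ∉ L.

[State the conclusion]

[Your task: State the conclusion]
This contradicts the pumping lemma for regular languages,
which guarantees xy^i z ∈ L for all i ≥ 0.

Since our assumption that L is regular leads to a contradiction,
we conclude that L = {a^n b^n : n ≥ 0} is NOT regular. ∎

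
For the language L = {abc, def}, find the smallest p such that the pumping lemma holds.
p = 4

For a finite language L, the pumping lemma holds vacuously if p > max|s| for s ∈ L.

The longest string in L = {abc, def} has length 3.
If p = 4, then no string s ∈ L has |s| ≥ p, so the condition is vacuously true.

The minimum pumping length is p = 4.

Why no smaller p works: for any p ≤ 3, the longest string s ∈ L has |s| = 3 ≥ p, so it would
have to be pumpable; but pumping up (i = 2, 3, ...) produces ever longer strings, which cannot all lie in the
finite language L. So the pumping property fails for every p ≤ 3.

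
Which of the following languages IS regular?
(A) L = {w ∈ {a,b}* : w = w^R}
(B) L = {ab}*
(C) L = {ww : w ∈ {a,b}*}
(B) {ab}*

(B) L = {ab}* is regular.

This can be recognized by a finite automaton (DFA/NFA).
Regular expressions like {ab}* define regular languages.

The other choices are not regular:
- {w ∈ {a,b}* : w = w^R}: After pumping, the string is no longer symmetric
- {ww : w ∈ {a,b}*}: After pumping, the two halves no longer match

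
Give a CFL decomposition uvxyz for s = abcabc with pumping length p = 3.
u='ab', v='c', x='a', y='b', z='c'

For s = abcabc with pumping length p = 3:

One valid decomposition:
- u = 'ab'
- v = 'c'
- x = 'a'
- y = 'b'
- z = 'c'

Verification:
- uvxyz = 'ab' + 'c' + 'a' + 'b' + 'c' = abcabc ✓
- |vxy| = |'cab'| = 3 ≤ 3 ✓
- |vy| = |'cb'| = 2 > 0 ✓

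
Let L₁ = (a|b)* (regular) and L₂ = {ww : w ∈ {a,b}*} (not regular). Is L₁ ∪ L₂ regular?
Yes — L₁ ∪ L₂ is regular.

{ww} ⊆ (a|b)*, so L₁ ∪ L₂ = (a|b)*, which is regular.

Note that the bare facts "L₁ regular, L₂ non-regular" do not settle the question by themselves: the closure of regular languages under ∪, ∩, complement and difference applies only when BOTH operands are regular. With a non-regular operand the result can come out regular or non-regular depending on the specific languages, so one has to work out L₁ ∪ L₂ for this particular pair, as above.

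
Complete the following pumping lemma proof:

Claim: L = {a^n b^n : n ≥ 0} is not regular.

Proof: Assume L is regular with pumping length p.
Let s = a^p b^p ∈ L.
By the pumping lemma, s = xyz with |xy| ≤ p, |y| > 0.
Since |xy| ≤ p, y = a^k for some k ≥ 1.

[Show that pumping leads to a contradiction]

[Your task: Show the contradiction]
Consider xy²z = a^(p+k) b^p.

Since k ≥ 1, we have p + k > p.
So xy²z has more a's than b's: (p+k) a's vs p b's.
This means xy²z ∉ L because a^n b^n requires equal counts.

This contradicts the pumping lemma which states xy²z ∈ L.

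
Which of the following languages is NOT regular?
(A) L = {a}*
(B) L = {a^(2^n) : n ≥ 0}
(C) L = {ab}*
(B) {a^(2^n) : n ≥ 0}

(B) L = {a^(2^n) : n ≥ 0} is NOT regular.

The pumping lemma can be used to prove this:
After pumping, length is no longer a power of 2

The other languages are regular because they can be recognized by finite automata.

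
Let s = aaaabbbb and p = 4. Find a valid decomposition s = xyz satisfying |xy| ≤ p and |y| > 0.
x = 'a', y = 'aaa', z = 'bbbb'

For s = aaaabbbb and p = 4, one valid decomposition is:
- x = 'a' (length 1)
- y = 'aaa' (length 3)
- z = 'bbbb' (length 4)

Verification:
- xyz = 'a' + 'aaa' + 'bbbb' = aaaabbbb ✓
- |xy| = 4 ≤ 4 ✓
- |y| = 3 > 0 ✓

All pumping lemma constraints are satisfied.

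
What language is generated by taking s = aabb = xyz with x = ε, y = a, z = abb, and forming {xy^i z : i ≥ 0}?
{xy^i z : i ≥ 0} = {a^(i+1) b^2 : i ≥ 0} = {abb, aabb, aaabb, ...}

With x = ε, y = a, z = abb: Starting with aabb and pumping the first 'a' (z = abb keeps the second 'a'), we get strings with i+1 a's followed by 2 b's for i = 0, 1, 2, ...; note bb is not produced because z always contributes one a.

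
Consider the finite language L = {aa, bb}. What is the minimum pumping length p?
p = 3

For a finite language L, the pumping lemma holds vacuously if p > max|s| for s ∈ L.

The longest string in L = {aa, bb} has length 2.
If p = 3, then no string s ∈ L has |s| ≥ p, so the condition is vacuously true.

The minimum pumping length is p = 3.

Why no smaller p works: for any p ≤ 2, the longest string s ∈ L has |s| = 2 ≥ p, so it would
have to be pumpable; but pumping up (i = 2, 3, ...) produces ever longer strings, which cannot all lie in the
finite language L. So the pumping property fails for every p ≤ 2.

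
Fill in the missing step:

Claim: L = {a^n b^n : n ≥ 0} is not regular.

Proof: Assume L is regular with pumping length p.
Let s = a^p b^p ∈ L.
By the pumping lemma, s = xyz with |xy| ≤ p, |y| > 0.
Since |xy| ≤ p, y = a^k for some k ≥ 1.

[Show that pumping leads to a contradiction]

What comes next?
Consider xy²z = a^(p+k) b^p.

Since k ≥ 1, we have p + k > p.
So xy²z has more a's than b's: (p+k) a's vs p b's.
This means xy²z ∉ L because a^n b^n requires equal counts.

This contradicts the pumping lemma which states xy²z ∈ L.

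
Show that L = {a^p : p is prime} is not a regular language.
Assume for contradiction that L is regular, and let p ≥ 1 be the pumping length given by the pumping lemma.
Choose a prime q with q ≥ p (one exists because there are infinitely many primes) and let s = a^q. Then s ∈ L and |s| = q ≥ p.
By the pumping lemma, s = xyz for some x, y, z with |xy| ≤ p, |y| ≥ 1, and xy^i z ∈ L for every i ≥ 0.
Here y = a^k for some k with 1 ≤ k ≤ p, and xy^i z = a^(q + (i − 1)k) for every i ≥ 0.

Take i = q + 1: |xy^(q+1) z| = q + qk = q(k + 1).
Both factors satisfy q ≥ 2 and k + 1 ≥ 2, so q(k + 1) is composite, and xy^(q+1) z ∉ L.

This contradicts the pumping lemma, which requires xy^i z ∈ L for all i ≥ 0.
Hence L = {a^p : p is prime} is not regular. ∎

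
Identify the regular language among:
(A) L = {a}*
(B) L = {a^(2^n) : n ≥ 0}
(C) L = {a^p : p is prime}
(A) {a}*

(A) L = {a}* is regular.

This can be recognized by a finite automaton (DFA/NFA).
Regular expressions like {a}* define regular languages.

The other choices are not regular:
- {a^p : p is prime}: After pumping, the length becomes composite
- {a^(2^n) : n ≥ 0}: After pumping, length is no longer a power of 2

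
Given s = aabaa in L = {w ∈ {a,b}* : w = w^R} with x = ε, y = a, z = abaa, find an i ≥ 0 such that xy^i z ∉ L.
i = 0

xy⁰z = ε · ε · abaa = abaa; abaa reversed is aaba ≠ abaa, so it is not a palindrome and is not in L.
(Other choices also work, e.g. i = 2, 3; only i = 1 is guaranteed to stay in L since xy¹z = s.)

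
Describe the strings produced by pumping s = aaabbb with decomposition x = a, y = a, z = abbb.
{xy^i z : i ≥ 0} = {a^(2+i) b^3 : i ≥ 0} = {aabbb, aaabbb, aaaabbb, ...}

With x = a, y = a, z = abbb: Starting with aaabbb and pumping the second 'a', we get strings with 2+i a's followed by 3 b's for i = 0, 1, 2, ...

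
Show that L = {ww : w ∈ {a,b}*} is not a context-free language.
Assume for contradiction that L is context-free, and let p ≥ 1 be the pumping length given by the pumping lemma for CFLs.
Choose s = a^p b^p a^p b^p. Then s ∈ L (take w = a^p b^p) and |s| = 4p ≥ p.
By the CFL pumping lemma, s = uvxyz for some u, v, x, y, z with |vxy| ≤ p, |vy| ≥ 1, and uv^i xy^i z ∈ L for every i ≥ 0.

Write s as four blocks A₁ B₁ A₂ B₂ with A₁ = A₂ = a^p and B₁ = B₂ = b^p. Since |vxy| ≤ p, the window vxy lies inside at most two adjacent blocks. Take i = 0 and let t = uxz, so |t| = 4p − |vy| with 1 ≤ |vy| ≤ p. If |t| is odd, t ∉ L immediately, so assume |vy| is even (hence |vy| ≥ 2) and |t|/2 = 2p − |vy|/2, which satisfies p ≤ |t|/2 ≤ 2p − 1.

Case 1 (vxy inside A₁B₁): t = a^(p−j) b^(p−l) a^p b^p with j + l = |vy|. The second half of t has length < 2p, so it is a suffix of the trailing a^p b^p and ends in b; the first half is a^(p−j) b^(p−l) a^((j+l)/2), which ends in a because (j+l)/2 ≥ 1. The halves differ, so t ∉ L.

Case 2 (vxy inside B₁A₂, straddling the middle): t = a^p b^(p−j) a^(p−l) b^p with j + l = |vy|. If t = ww, then w is a prefix of t of length ≥ p, so w begins with a^p; and w is a suffix of t of length ≥ p, so w ends with b^p. That forces |w| ≥ 2p, contradicting |w| = |t|/2 ≤ 2p − 1. So t ∉ L.

Case 3 (vxy inside A₂B₂): t = a^p b^p a^(p−j) b^(p−l) with j + l = |vy|. The first half of t is a prefix of a^p b^p, so it begins with a; the second half is b^((j+l)/2) a^(p−j) b^(p−l), which begins with b. The halves differ, so t ∉ L.

In every case uv⁰xy⁰z = uxz ∉ L.

This contradicts the CFL pumping lemma, which requires uv^i xy^i z ∈ L for all i ≥ 0.
Hence L = {ww : w ∈ {a,b}*} is not context-free. ∎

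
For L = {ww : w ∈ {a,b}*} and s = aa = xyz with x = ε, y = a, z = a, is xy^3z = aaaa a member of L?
Yes

xy³z = ε · aaa · a = aaaa.
aaaa splits into halves aa · aa, which are equal, so it is in L (w = aa).
(A single pumped string landing in L is not a contradiction by itself; a non-regularity proof needs some i for which xy^i z ∉ L, for every admissible decomposition.)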